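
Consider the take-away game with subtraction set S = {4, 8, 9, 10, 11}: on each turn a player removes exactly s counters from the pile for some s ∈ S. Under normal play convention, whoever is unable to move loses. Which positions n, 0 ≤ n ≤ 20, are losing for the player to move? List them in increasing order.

0, 1, 2, 3, 15, 16, 17, 18

n :  0  1  2  3  4  5  6  7  8  9 10 11 12 13 14 15 16 17 18 19 20
G :  0  0  0  0  1  1  1  1  2  2  2  2  3  3  3  0  0  0  0  1  1
P-positions are exactly the n with G(n) = 0.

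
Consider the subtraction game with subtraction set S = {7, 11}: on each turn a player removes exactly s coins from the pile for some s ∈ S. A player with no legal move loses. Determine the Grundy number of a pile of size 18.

G(0) = 0
G(1) = mex{} = 0
G(2) = mex{} = 0
G(3) = mex{} = 0
G(4) = mex{} = 0
G(5) = mex{} = 0
G(6) = mex{} = 0
G(7) = mex{0} = 1
G(8) = mex{0} = 1
G(9) = mex{0} = 1
G(10) = mex{0} = 1
G(11) = mex{0,0} = 1
G(12) = mex{0,0} = 1
G(13) = mex{0,0} = 1
G(14) = mex{1,0} = 2
G(15) = mex{1,0} = 2
G(16) = mex{1,0} = 2
G(17) = mex{1,0} = 2
G(18) = mex{1,1} = 0

0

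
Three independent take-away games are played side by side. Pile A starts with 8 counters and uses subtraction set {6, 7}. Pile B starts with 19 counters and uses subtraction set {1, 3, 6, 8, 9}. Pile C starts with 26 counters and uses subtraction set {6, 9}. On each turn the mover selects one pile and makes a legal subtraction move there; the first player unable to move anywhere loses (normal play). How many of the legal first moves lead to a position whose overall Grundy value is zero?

6

Pile A, S = {6, 7}:
n : 0 1 2 3 4 5 6 7 8
G : 0 0 0 0 0 0 1 1 1
G_A(8) = 1.
Pile B, S = {1, 3, 6, 8, 9}:
G(0) = 0
G(1) = mex{0} = 1
G(2) = mex{1} = 0
G(3) = mex{0,0} = 1
G(4) = mex{1,1} = 0
G(5) = mex{0,0} = 1
G(6) = mex{1,1,0} = 2
G(7) = mex{2,0,1} = 3
G(8) = mex{3,1,0,0} = 2
G(9) = mex{2,2,1,1,0} = 3
G(10) = mex{3,3,0,0,1} = 2
G(11) = mex{2,2,1,1,0} = 3
G(12) = mex{3,3,2,0,1} = 4
G(13) = mex{4,2,3,1,0} = 5
G(14) = mex{5,3,2,2,1} = 0
G(15) = mex{0,4,3,3,2} = 1
G(16) = mex{1,5,2,2,3} = 0
G(17) = mex{0,0,3,3,2} = 1
G(18) = mex{1,1,4,2,3} = 0
G(19) = mex{0,0,5,3,2} = 1
G_B(19) = 1.
Pile C, S = {6, 9}:
G(0) = 0
G(1) = mex{} = 0
G(2) = mex{} = 0
G(3) = mex{} = 0
G(4) = mex{} = 0
G(5) = mex{} = 0
G(6) = mex{0} = 1
G(7) = mex{0} = 1
G(8) = mex{0} = 1
G(9) = mex{0,0} = 1
G(10) = mex{0,0} = 1
G(11) = mex{0,0} = 1
G(12) = mex{1,0} = 2
G(13) = mex{1,0} = 2
G(14) = mex{1,0} = 2
G(15) = mex{1,1} = 0
G(16) = mex{1,1} = 0
G(17) = mex{1,1} = 0
G(18) = mex{2,1} = 0
G(19) = mex{2,1} = 0
G(20) = mex{2,1} = 0
G(21) = mex{0,2} = 1
G(22) = mex{0,2} = 1
G(23) = mex{0,2} = 1
G(24) = mex{0,0} = 1
G(25) = mex{0,0} = 1
G(26) = mex{0,0} = 1
G_C(26) = 1.
Combined Grundy value = 1 ⊕ 1 ⊕ 1 = 1.
A winning move leaves total XOR = 0, i.e. changes one component's Grundy value g to g ⊕ X where X is the current total.
Pile A: need g' = 1⊕1 = 0. Options: 8−6→G=0, 8−7→G=0. Hits: 2.
Pile B: need g' = 1⊕1 = 0. Options: 19−1→G=0, 19−3→G=0, 19−6→G=5, 19−8→G=3, 19−9→G=2. Hits: 2.
Pile C: need g' = 1⊕1 = 0. Options: 26−6→G=0, 26−9→G=0. Hits: 2.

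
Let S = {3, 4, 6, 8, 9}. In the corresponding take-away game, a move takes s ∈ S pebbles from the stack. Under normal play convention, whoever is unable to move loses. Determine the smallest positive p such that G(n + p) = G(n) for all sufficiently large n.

12

G(0) = 0
G(1) = mex{} = 0
G(2) = mex{} = 0
G(3) = mex{0} = 1
G(4) = mex{0,0} = 1
G(5) = mex{0,0} = 1
G(6) = mex{1,0,0} = 2
G(7) = mex{1,1,0} = 2
G(8) = mex{1,1,0,0} = 2
G(9) = mex{2,1,1,0,0} = 3
G(10) = mex{2,2,1,0,0} = 3
G(11) = mex{2,2,1,1,0} = 3
G(12) = mex{3,2,2,1,1} = 0
G(13) = mex{3,3,2,1,1} = 0
G(14) = mex{3,3,2,2,1} = 0
G(15) = mex{0,3,3,2,2} = 1
G(16) = mex{0,0,3,2,2} = 1
G(17) = mex{0,0,3,3,2} = 1
G(18) = mex{1,0,0,3,3} = 2
G(19) = mex{1,1,0,3,3} = 2
G(20) = mex{1,1,0,0,3} = 2
G(21) = mex{2,1,1,0,0} = 3
G(22) = mex{2,2,1,0,0} = 3
G(23) = mex{2,2,1,1,0} = 3
G(24) = mex{3,2,2,1,1} = 0
G(25) = mex{3,3,2,1,1} = 0
G(n+12) = G(n) holds for n = 0,…,8 (a full window of length max(S) = 9), so the sequence is purely periodic with period 12.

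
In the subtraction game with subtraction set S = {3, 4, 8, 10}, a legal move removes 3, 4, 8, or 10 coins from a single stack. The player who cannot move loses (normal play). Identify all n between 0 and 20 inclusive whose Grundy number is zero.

0, 1, 2, 7, 13, 14, 19, 20

G(0) = 0
G(1) = mex{} = 0
G(2) = mex{} = 0
G(3) = mex{0} = 1
G(4) = mex{0,0} = 1
G(5) = mex{0,0} = 1
G(6) = mex{1,0} = 2
G(7) = mex{1,1} = 0
G(8) = mex{1,1,0} = 2
G(9) = mex{2,1,0} = 3
G(10) = mex{0,2,0,0} = 1
G(11) = mex{2,0,1,0} = 3
G(12) = mex{3,2,1,0} = 4
G(13) = mex{1,3,1,1} = 0
G(14) = mex{3,1,2,1} = 0
G(15) = mex{4,3,0,1} = 2
G(16) = mex{0,4,2,2} = 1
G(17) = mex{0,0,3,0} = 1
G(18) = mex{2,0,1,2} = 3
G(19) = mex{1,2,3,3} = 0
G(20) = mex{1,1,4,1} = 0
P-positions are exactly the n with G(n) = 0.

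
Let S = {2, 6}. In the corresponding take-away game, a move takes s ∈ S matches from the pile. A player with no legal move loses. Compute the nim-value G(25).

n :  0  1  2  3  4  5  6  7  8  9 10 11 12 13 14 15 16 17 18 19 20 21 22 23 24 25
G :  0  0  1  1  0  0  1  1  0  0  1  1  0  0  1  1  0  0  1  1  0  0  1  1  0  0

0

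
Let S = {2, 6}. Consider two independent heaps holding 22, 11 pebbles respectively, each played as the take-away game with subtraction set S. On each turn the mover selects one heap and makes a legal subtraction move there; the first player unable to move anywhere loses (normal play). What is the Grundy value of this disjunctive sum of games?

0

All heaps use S = {2, 6}:
G(0) = 0
G(1) = mex{} = 0
G(2) = mex{0} = 1
G(3) = mex{0} = 1
G(4) = mex{1} = 0
G(5) = mex{1} = 0
G(6) = mex{0,0} = 1
G(7) = mex{0,0} = 1
G(8) = mex{1,1} = 0
G(9) = mex{1,1} = 0
G(10) = mex{0,0} = 1
G(11) = mex{0,0} = 1
G(12) = mex{1,1} = 0
G(13) = mex{1,1} = 0
G(14) = mex{0,0} = 1
G(15) = mex{0,0} = 1
G(16) = mex{1,1} = 0
G(17) = mex{1,1} = 0
G(18) = mex{0,0} = 1
G(19) = mex{0,0} = 1
G(20) = mex{1,1} = 0
G(21) = mex{1,1} = 0
G(22) = mex{0,0} = 1
Heap A: G(22) = 1.
Heap B: G(11) = 1.
Combined Grundy value = 1 ⊕ 1 = 0.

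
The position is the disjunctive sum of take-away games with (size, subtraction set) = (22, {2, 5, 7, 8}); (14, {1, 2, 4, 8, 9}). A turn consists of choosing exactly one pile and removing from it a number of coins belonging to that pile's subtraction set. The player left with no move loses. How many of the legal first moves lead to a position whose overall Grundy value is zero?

Pile A, S = {2, 5, 7, 8}:
n :  0  1  2  3  4  5  6  7  8  9 10 11 12 13 14 15 16 17 18 19 20 21 22
G :  0  0  1  1  0  2  1  3  2  2  0  3  1  0  0  1  1  3  2  2  3  3  2
G_A(22) = 2.
Pile B, S = {1, 2, 4, 8, 9}:
G(0) = 0
G(1) = mex{0} = 1
G(2) = mex{1,0} = 2
G(3) = mex{2,1} = 0
G(4) = mex{0,2,0} = 1
G(5) = mex{1,0,1} = 2
G(6) = mex{2,1,2} = 0
G(7) = mex{0,2,0} = 1
G(8) = mex{1,0,1,0} = 2
G(9) = mex{2,1,2,1,0} = 3
G(10) = mex{3,2,0,2,1} = 4
G(11) = mex{4,3,1,0,2} = 5
G(12) = mex{5,4,2,1,0} = 3
G(13) = mex{3,5,3,2,1} = 0
G(14) = mex{0,3,4,0,2} = 1
G_B(14) = 1.
Combined Grundy value = 2 ⊕ 1 = 3.
A winning move leaves total XOR = 0, i.e. changes one component's Grundy value g to g ⊕ X where X is the current total.
Pile A: need g' = 2⊕3 = 1. Options: 22−2→G=3, 22−5→G=3, 22−7→G=1, 22−8→G=0. Hits: 1.
Pile B: need g' = 1⊕3 = 2. Options: 14−1→G=0, 14−2→G=3, 14−4→G=4, 14−8→G=0, 14−9→G=2. Hits: 1.

2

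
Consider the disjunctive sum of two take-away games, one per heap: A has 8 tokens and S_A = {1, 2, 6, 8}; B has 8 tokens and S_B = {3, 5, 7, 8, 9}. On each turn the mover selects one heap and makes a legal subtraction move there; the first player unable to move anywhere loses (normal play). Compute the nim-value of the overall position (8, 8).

3

Heap A, S = {1, 2, 6, 8}:
n : 0 1 2 3 4 5 6 7 8
G : 0 1 2 0 1 2 3 0 1
G_A(8) = 1.
Heap B, S = {3, 5, 7, 8, 9}:
n : 0 1 2 3 4 5 6 7 8
G : 0 0 0 1 1 1 2 2 2
G_B(8) = 2.
Combined Grundy value = 1 ⊕ 2 = 3.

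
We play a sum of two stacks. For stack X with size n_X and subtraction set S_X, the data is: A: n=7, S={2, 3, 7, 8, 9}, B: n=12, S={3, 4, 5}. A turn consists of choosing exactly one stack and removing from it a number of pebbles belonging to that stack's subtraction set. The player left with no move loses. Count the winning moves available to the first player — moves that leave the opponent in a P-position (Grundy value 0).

0

Stack A, S = {2, 3, 7, 8, 9}:
n : 0 1 2 3 4 5 6 7
G : 0 0 1 1 2 0 0 1
G_A(7) = 1.
Stack B, S = {3, 4, 5}:
G(0) = 0
G(1) = mex{} = 0
G(2) = mex{} = 0
G(3) = mex{0} = 1
G(4) = mex{0,0} = 1
G(5) = mex{0,0,0} = 1
G(6) = mex{1,0,0} = 2
G(7) = mex{1,1,0} = 2
G(8) = mex{1,1,1} = 0
G(9) = mex{2,1,1} = 0
G(10) = mex{2,2,1} = 0
G(11) = mex{0,2,2} = 1
G(12) = mex{0,0,2} = 1
G_B(12) = 1.
Combined Grundy value = 1 ⊕ 1 = 0.
A winning move leaves total XOR = 0, i.e. changes one component's Grundy value g to g ⊕ X where X is the current total.
Stack A: target g' = 1⊕0 = 1, but every legal move changes the Grundy value (mex property), so 0 moves.
Stack B: target g' = 1⊕0 = 1, but every legal move changes the Grundy value (mex property), so 0 moves.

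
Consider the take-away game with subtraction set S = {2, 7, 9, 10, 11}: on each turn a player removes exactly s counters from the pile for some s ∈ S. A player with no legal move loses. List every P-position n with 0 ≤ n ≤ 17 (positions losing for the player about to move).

0, 1, 4, 5, 17

G(0) = 0
G(1) = mex{} = 0
G(2) = mex{0} = 1
G(3) = mex{0} = 1
G(4) = mex{1} = 0
G(5) = mex{1} = 0
G(6) = mex{0} = 1
G(7) = mex{0,0} = 1
G(8) = mex{1,0} = 2
G(9) = mex{1,1,0} = 2
G(10) = mex{2,1,0,0} = 3
G(11) = mex{2,0,1,0,0} = 3
G(12) = mex{3,0,1,1,0} = 2
G(13) = mex{3,1,0,1,1} = 2
G(14) = mex{2,1,0,0,1} = 3
G(15) = mex{2,2,1,0,0} = 3
G(16) = mex{3,2,1,1,0} = 4
G(17) = mex{3,3,2,1,1} = 0
P-positions are exactly the n with G(n) = 0.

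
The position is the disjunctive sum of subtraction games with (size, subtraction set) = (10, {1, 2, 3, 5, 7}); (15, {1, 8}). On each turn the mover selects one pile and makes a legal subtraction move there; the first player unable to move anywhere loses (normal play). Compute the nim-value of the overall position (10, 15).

Pile A, S = {1, 2, 3, 5, 7}:
G(0) = 0
G(1) = mex{0} = 1
G(2) = mex{1,0} = 2
G(3) = mex{2,1,0} = 3
G(4) = mex{3,2,1} = 0
G(5) = mex{0,3,2,0} = 1
G(6) = mex{1,0,3,1} = 2
G(7) = mex{2,1,0,2,0} = 3
G(8) = mex{3,2,1,3,1} = 0
G(9) = mex{0,3,2,0,2} = 1
G(10) = mex{1,0,3,1,3} = 2
G_A(10) = 2.
Pile B, S = {1, 8}:
G(0) = 0
G(1) = mex{0} = 1
G(2) = mex{1} = 0
G(3) = mex{0} = 1
G(4) = mex{1} = 0
G(5) = mex{0} = 1
G(6) = mex{1} = 0
G(7) = mex{0} = 1
G(8) = mex{1,0} = 2
G(9) = mex{2,1} = 0
G(10) = mex{0,0} = 1
G(11) = mex{1,1} = 0
G(12) = mex{0,0} = 1
G(13) = mex{1,1} = 0
G(14) = mex{0,0} = 1
G(15) = mex{1,1} = 0
G_B(15) = 0.
Combined Grundy value = 2 ⊕ 0 = 2.

2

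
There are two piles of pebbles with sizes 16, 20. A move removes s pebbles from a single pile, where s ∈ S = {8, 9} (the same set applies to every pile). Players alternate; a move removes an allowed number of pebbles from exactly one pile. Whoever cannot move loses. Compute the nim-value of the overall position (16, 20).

All piles use S = {8, 9}:
G(0) = 0
G(1) = mex{} = 0
G(2) = mex{} = 0
G(3) = mex{} = 0
G(4) = mex{} = 0
G(5) = mex{} = 0
G(6) = mex{} = 0
G(7) = mex{} = 0
G(8) = mex{0} = 1
G(9) = mex{0,0} = 1
G(10) = mex{0,0} = 1
G(11) = mex{0,0} = 1
G(12) = mex{0,0} = 1
G(13) = mex{0,0} = 1
G(14) = mex{0,0} = 1
G(15) = mex{0,0} = 1
G(16) = mex{1,0} = 2
G(17) = mex{1,1} = 0
G(18) = mex{1,1} = 0
G(19) = mex{1,1} = 0
G(20) = mex{1,1} = 0
Pile A: G(16) = 2.
Pile B: G(20) = 0.
Combined Grundy value = 2 ⊕ 0 = 2.

2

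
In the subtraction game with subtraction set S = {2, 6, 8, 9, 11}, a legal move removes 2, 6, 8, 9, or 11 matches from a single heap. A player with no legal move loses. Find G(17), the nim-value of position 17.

0

G(0) = 0
G(1) = mex{} = 0
G(2) = mex{0} = 1
G(3) = mex{0} = 1
G(4) = mex{1} = 0
G(5) = mex{1} = 0
G(6) = mex{0,0} = 1
G(7) = mex{0,0} = 1
G(8) = mex{1,1,0} = 2
G(9) = mex{1,1,0,0} = 2
G(10) = mex{2,0,1,0} = 3
G(11) = mex{2,0,1,1,0} = 3
G(12) = mex{3,1,0,1,0} = 2
G(13) = mex{3,1,0,0,1} = 2
G(14) = mex{2,2,1,0,1} = 3
G(15) = mex{2,2,1,1,0} = 3
G(16) = mex{3,3,2,1,0} = 4
G(17) = mex{3,3,2,2,1} = 0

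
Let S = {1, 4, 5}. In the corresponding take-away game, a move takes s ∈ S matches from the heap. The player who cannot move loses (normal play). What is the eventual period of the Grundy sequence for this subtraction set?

8

G(0) = 0
G(1) = mex{0} = 1
G(2) = mex{1} = 0
G(3) = mex{0} = 1
G(4) = mex{1,0} = 2
G(5) = mex{2,1,0} = 3
G(6) = mex{3,0,1} = 2
G(7) = mex{2,1,0} = 3
G(8) = mex{3,2,1} = 0
G(9) = mex{0,3,2} = 1
G(10) = mex{1,2,3} = 0
G(11) = mex{0,3,2} = 1
G(12) = mex{1,0,3} = 2
G(13) = mex{2,1,0} = 3
G(14) = mex{3,0,1} = 2
G(15) = mex{2,1,0} = 3
G(16) = mex{3,2,1} = 0
G(17) = mex{0,3,2} = 1
G(n+8) = G(n) holds for n = 0,…,4 (a full window of length max(S) = 5), so the sequence is purely periodic with period 8.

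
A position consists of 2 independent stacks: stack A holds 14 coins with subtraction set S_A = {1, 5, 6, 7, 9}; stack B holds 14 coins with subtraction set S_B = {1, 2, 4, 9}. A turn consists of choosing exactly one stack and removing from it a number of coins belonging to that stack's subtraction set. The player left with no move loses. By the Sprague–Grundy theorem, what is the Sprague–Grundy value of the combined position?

Stack A, S = {1, 5, 6, 7, 9}:
n :  0  1  2  3  4  5  6  7  8  9 10 11 12 13 14
G :  0  1  0  1  0  1  2  3  2  3  2  3  0  1  0
G_A(14) = 0.
Stack B, S = {1, 2, 4, 9}:
G(0) = 0
G(1) = mex{0} = 1
G(2) = mex{1,0} = 2
G(3) = mex{2,1} = 0
G(4) = mex{0,2,0} = 1
G(5) = mex{1,0,1} = 2
G(6) = mex{2,1,2} = 0
G(7) = mex{0,2,0} = 1
G(8) = mex{1,0,1} = 2
G(9) = mex{2,1,2,0} = 3
G(10) = mex{3,2,0,1} = 4
G(11) = mex{4,3,1,2} = 0
G(12) = mex{0,4,2,0} = 1
G(13) = mex{1,0,3,1} = 2
G(14) = mex{2,1,4,2} = 0
G_B(14) = 0.
Combined Grundy value = 0 ⊕ 0 = 0.

0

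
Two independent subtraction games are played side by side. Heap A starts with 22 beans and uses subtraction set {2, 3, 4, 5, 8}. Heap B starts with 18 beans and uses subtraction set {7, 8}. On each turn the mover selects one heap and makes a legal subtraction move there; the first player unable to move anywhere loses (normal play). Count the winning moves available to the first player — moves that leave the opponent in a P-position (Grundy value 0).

4

Heap A, S = {2, 3, 4, 5, 8}:
n :  0  1  2  3  4  5  6  7  8  9 10 11 12 13 14 15 16 17 18 19 20 21 22
G :  0  0  1  1  2  2  3  0  4  1  5  2  3  0  0  1  1  2  2  3  0  4  1
G_A(22) = 1.
Heap B, S = {7, 8}:
G(0) = 0
G(1) = mex{} = 0
G(2) = mex{} = 0
G(3) = mex{} = 0
G(4) = mex{} = 0
G(5) = mex{} = 0
G(6) = mex{} = 0
G(7) = mex{0} = 1
G(8) = mex{0,0} = 1
G(9) = mex{0,0} = 1
G(10) = mex{0,0} = 1
G(11) = mex{0,0} = 1
G(12) = mex{0,0} = 1
G(13) = mex{0,0} = 1
G(14) = mex{1,0} = 2
G(15) = mex{1,1} = 0
G(16) = mex{1,1} = 0
G(17) = mex{1,1} = 0
G(18) = mex{1,1} = 0
G_B(18) = 0.
Combined Grundy value = 1 ⊕ 0 = 1.
A winning move leaves total XOR = 0, i.e. changes one component's Grundy value g to g ⊕ X where X is the current total.
Heap A: need g' = 1⊕1 = 0. Options: 22−2→G=0, 22−3→G=3, 22−4→G=2, 22−5→G=2, 22−8→G=0. Hits: 2.
Heap B: need g' = 0⊕1 = 1. Options: 18−7→G=1, 18−8→G=1. Hits: 2.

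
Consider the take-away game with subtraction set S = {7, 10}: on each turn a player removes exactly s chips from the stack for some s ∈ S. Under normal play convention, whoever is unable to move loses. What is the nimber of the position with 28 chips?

1

G(0) = 0
G(1) = mex{} = 0
G(2) = mex{} = 0
G(3) = mex{} = 0
G(4) = mex{} = 0
G(5) = mex{} = 0
G(6) = mex{} = 0
G(7) = mex{0} = 1
G(8) = mex{0} = 1
G(9) = mex{0} = 1
G(10) = mex{0,0} = 1
G(11) = mex{0,0} = 1
G(12) = mex{0,0} = 1
G(13) = mex{0,0} = 1
G(14) = mex{1,0} = 2
G(15) = mex{1,0} = 2
G(16) = mex{1,0} = 2
G(17) = mex{1,1} = 0
G(18) = mex{1,1} = 0
G(19) = mex{1,1} = 0
G(20) = mex{1,1} = 0
G(21) = mex{2,1} = 0
G(22) = mex{2,1} = 0
G(23) = mex{2,1} = 0
G(24) = mex{0,2} = 1
G(25) = mex{0,2} = 1
G(26) = mex{0,2} = 1
G(27) = mex{0,0} = 1
G(28) = mex{0,0} = 1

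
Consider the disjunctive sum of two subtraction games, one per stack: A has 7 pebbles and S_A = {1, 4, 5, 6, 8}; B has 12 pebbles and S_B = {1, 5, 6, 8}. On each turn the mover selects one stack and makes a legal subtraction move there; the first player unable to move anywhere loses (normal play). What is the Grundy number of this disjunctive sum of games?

Stack A, S = {1, 4, 5, 6, 8}:
n : 0 1 2 3 4 5 6 7
G : 0 1 0 1 2 3 2 3
G_A(7) = 3.
Stack B, S = {1, 5, 6, 8}:
G(0) = 0
G(1) = mex{0} = 1
G(2) = mex{1} = 0
G(3) = mex{0} = 1
G(4) = mex{1} = 0
G(5) = mex{0,0} = 1
G(6) = mex{1,1,0} = 2
G(7) = mex{2,0,1} = 3
G(8) = mex{3,1,0,0} = 2
G(9) = mex{2,0,1,1} = 3
G(10) = mex{3,1,0,0} = 2
G(11) = mex{2,2,1,1} = 0
G(12) = mex{0,3,2,0} = 1
G_B(12) = 1.
Combined Grundy value = 3 ⊕ 1 = 2.

2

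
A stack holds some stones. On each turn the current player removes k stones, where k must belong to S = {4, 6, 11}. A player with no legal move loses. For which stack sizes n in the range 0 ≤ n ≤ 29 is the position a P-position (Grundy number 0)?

0, 1, 2, 3, 10, 15, 17, 18, 20, 25, 27

n :  0  1  2  3  4  5  6  7  8  9 10 11 12 13 14 15 16 17 18 19 20 21 22 23 24 25 26 27 28 29
G :  0  0  0  0  1  1  1  1  2  2  0  2  3  3  1  0  2  0  0  1  0  1  1  2  1  0  2  0  2  1
P-positions are exactly the n with G(n) = 0.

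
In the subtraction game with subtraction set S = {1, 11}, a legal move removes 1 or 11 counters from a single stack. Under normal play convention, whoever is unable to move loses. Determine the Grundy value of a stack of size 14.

G(0) = 0
G(1) = mex{0} = 1
G(2) = mex{1} = 0
G(3) = mex{0} = 1
G(4) = mex{1} = 0
G(5) = mex{0} = 1
G(6) = mex{1} = 0
G(7) = mex{0} = 1
G(8) = mex{1} = 0
G(9) = mex{0} = 1
G(10) = mex{1} = 0
G(11) = mex{0,0} = 1
G(12) = mex{1,1} = 0
G(13) = mex{0,0} = 1
G(14) = mex{1,1} = 0

0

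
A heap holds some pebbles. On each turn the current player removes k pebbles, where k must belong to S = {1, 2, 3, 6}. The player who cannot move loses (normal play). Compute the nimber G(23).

3

n :  0  1  2  3  4  5  6  7  8  9 10 11 12 13 14 15 16 17 18 19 20 21 22 23
G :  0  1  2  3  0  1  2  3  0  1  2  3  0  1  2  3  0  1  2  3  0  1  2  3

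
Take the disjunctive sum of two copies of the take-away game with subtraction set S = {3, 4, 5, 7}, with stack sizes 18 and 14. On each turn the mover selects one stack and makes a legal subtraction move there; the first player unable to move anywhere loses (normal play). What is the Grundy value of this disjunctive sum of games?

3

All stacks use S = {3, 4, 5, 7}:
G(0) = 0
G(1) = mex{} = 0
G(2) = mex{} = 0
G(3) = mex{0} = 1
G(4) = mex{0,0} = 1
G(5) = mex{0,0,0} = 1
G(6) = mex{1,0,0} = 2
G(7) = mex{1,1,0,0} = 2
G(8) = mex{1,1,1,0} = 2
G(9) = mex{2,1,1,0} = 3
G(10) = mex{2,2,1,1} = 0
G(11) = mex{2,2,2,1} = 0
G(12) = mex{3,2,2,1} = 0
G(13) = mex{0,3,2,2} = 1
G(14) = mex{0,0,3,2} = 1
G(15) = mex{0,0,0,2} = 1
G(16) = mex{1,0,0,3} = 2
G(17) = mex{1,1,0,0} = 2
G(18) = mex{1,1,1,0} = 2
Stack A: G(18) = 2.
Stack B: G(14) = 1.
Combined Grundy value = 2 ⊕ 1 = 3.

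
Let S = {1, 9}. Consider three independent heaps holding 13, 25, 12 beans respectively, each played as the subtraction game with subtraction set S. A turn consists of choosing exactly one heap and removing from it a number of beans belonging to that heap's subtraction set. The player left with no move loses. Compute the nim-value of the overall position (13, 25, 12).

All heaps use S = {1, 9}:
G(0) = 0
G(1) = mex{0} = 1
G(2) = mex{1} = 0
G(3) = mex{0} = 1
G(4) = mex{1} = 0
G(5) = mex{0} = 1
G(6) = mex{1} = 0
G(7) = mex{0} = 1
G(8) = mex{1} = 0
G(9) = mex{0,0} = 1
G(10) = mex{1,1} = 0
G(11) = mex{0,0} = 1
G(12) = mex{1,1} = 0
G(13) = mex{0,0} = 1
G(14) = mex{1,1} = 0
G(15) = mex{0,0} = 1
G(16) = mex{1,1} = 0
G(17) = mex{0,0} = 1
G(18) = mex{1,1} = 0
G(19) = mex{0,0} = 1
G(20) = mex{1,1} = 0
G(21) = mex{0,0} = 1
G(22) = mex{1,1} = 0
G(23) = mex{0,0} = 1
G(24) = mex{1,1} = 0
G(25) = mex{0,0} = 1
Heap A: G(13) = 1.
Heap B: G(25) = 1.
Heap C: G(12) = 0.
Combined Grundy value = 1 ⊕ 1 ⊕ 0 = 0.

0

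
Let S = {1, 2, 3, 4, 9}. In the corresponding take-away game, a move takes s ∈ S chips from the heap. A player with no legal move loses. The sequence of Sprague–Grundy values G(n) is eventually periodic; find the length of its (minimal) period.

G(0) = 0
G(1) = mex{0} = 1
G(2) = mex{1,0} = 2
G(3) = mex{2,1,0} = 3
G(4) = mex{3,2,1,0} = 4
G(5) = mex{4,3,2,1} = 0
G(6) = mex{0,4,3,2} = 1
G(7) = mex{1,0,4,3} = 2
G(8) = mex{2,1,0,4} = 3
G(9) = mex{3,2,1,0,0} = 4
G(10) = mex{4,3,2,1,1} = 0
G(11) = mex{0,4,3,2,2} = 1
G(12) = mex{1,0,4,3,3} = 2
G(13) = mex{2,1,0,4,4} = 3
G(14) = mex{3,2,1,0,0} = 4
G(15) = mex{4,3,2,1,1} = 0
G(n+5) = G(n) holds for n = 0,…,8 (a full window of length max(S) = 9), so the sequence is purely periodic with period 5.

5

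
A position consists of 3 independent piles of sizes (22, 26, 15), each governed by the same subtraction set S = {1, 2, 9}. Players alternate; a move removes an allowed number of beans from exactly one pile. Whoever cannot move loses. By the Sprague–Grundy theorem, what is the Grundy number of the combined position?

All piles use S = {1, 2, 9}:
G(0) = 0
G(1) = mex{0} = 1
G(2) = mex{1,0} = 2
G(3) = mex{2,1} = 0
G(4) = mex{0,2} = 1
G(5) = mex{1,0} = 2
G(6) = mex{2,1} = 0
G(7) = mex{0,2} = 1
G(8) = mex{1,0} = 2
G(9) = mex{2,1,0} = 3
G(10) = mex{3,2,1} = 0
G(11) = mex{0,3,2} = 1
G(12) = mex{1,0,0} = 2
G(13) = mex{2,1,1} = 0
G(14) = mex{0,2,2} = 1
G(15) = mex{1,0,0} = 2
G(16) = mex{2,1,1} = 0
G(17) = mex{0,2,2} = 1
G(18) = mex{1,0,3} = 2
G(19) = mex{2,1,0} = 3
G(20) = mex{3,2,1} = 0
G(21) = mex{0,3,2} = 1
G(22) = mex{1,0,0} = 2
G(23) = mex{2,1,1} = 0
G(24) = mex{0,2,2} = 1
G(25) = mex{1,0,0} = 2
G(26) = mex{2,1,1} = 0
Pile A: G(22) = 2.
Pile B: G(26) = 0.
Pile C: G(15) = 2.
Combined Grundy value = 2 ⊕ 0 ⊕ 2 = 0.

0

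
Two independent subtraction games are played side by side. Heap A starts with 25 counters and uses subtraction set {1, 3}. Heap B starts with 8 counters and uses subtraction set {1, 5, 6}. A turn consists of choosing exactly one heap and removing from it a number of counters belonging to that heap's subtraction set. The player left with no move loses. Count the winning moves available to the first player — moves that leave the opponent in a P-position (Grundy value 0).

1

Heap A, S = {1, 3}:
n :  0  1  2  3  4  5  6  7  8  9 10 11 12 13 14 15 16 17 18 19 20 21 22 23 24 25
G :  0  1  0  1  0  1  0  1  0  1  0  1  0  1  0  1  0  1  0  1  0  1  0  1  0  1
G_A(25) = 1.
Heap B, S = {1, 5, 6}:
G(0) = 0
G(1) = mex{0} = 1
G(2) = mex{1} = 0
G(3) = mex{0} = 1
G(4) = mex{1} = 0
G(5) = mex{0,0} = 1
G(6) = mex{1,1,0} = 2
G(7) = mex{2,0,1} = 3
G(8) = mex{3,1,0} = 2
G_B(8) = 2.
Combined Grundy value = 1 ⊕ 2 = 3.
A winning move leaves total XOR = 0, i.e. changes one component's Grundy value g to g ⊕ X where X is the current total.
Heap A: need g' = 1⊕3 = 2. Options: 25−1→G=0, 25−3→G=0. Hits: 0.
Heap B: need g' = 2⊕3 = 1. Options: 8−1→G=3, 8−5→G=1, 8−6→G=0. Hits: 1.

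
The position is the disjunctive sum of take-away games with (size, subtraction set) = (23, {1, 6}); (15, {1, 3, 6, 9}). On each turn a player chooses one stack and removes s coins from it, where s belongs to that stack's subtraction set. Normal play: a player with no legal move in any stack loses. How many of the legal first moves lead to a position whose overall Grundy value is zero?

Stack A, S = {1, 6}:
G(0) = 0
G(1) = mex{0} = 1
G(2) = mex{1} = 0
G(3) = mex{0} = 1
G(4) = mex{1} = 0
G(5) = mex{0} = 1
G(6) = mex{1,0} = 2
G(7) = mex{2,1} = 0
G(8) = mex{0,0} = 1
G(9) = mex{1,1} = 0
G(10) = mex{0,0} = 1
G(11) = mex{1,1} = 0
G(12) = mex{0,2} = 1
G(13) = mex{1,0} = 2
G(14) = mex{2,1} = 0
G(15) = mex{0,0} = 1
G(16) = mex{1,1} = 0
G(17) = mex{0,0} = 1
G(18) = mex{1,1} = 0
G(19) = mex{0,2} = 1
G(20) = mex{1,0} = 2
G(21) = mex{2,1} = 0
G(22) = mex{0,0} = 1
G(23) = mex{1,1} = 0
G_A(23) = 0.
Stack B, S = {1, 3, 6, 9}:
G(0) = 0
G(1) = mex{0} = 1
G(2) = mex{1} = 0
G(3) = mex{0,0} = 1
G(4) = mex{1,1} = 0
G(5) = mex{0,0} = 1
G(6) = mex{1,1,0} = 2
G(7) = mex{2,0,1} = 3
G(8) = mex{3,1,0} = 2
G(9) = mex{2,2,1,0} = 3
G(10) = mex{3,3,0,1} = 2
G(11) = mex{2,2,1,0} = 3
G(12) = mex{3,3,2,1} = 0
G(13) = mex{0,2,3,0} = 1
G(14) = mex{1,3,2,1} = 0
G(15) = mex{0,0,3,2} = 1
G_B(15) = 1.
Combined Grundy value = 0 ⊕ 1 = 1.
A winning move leaves total XOR = 0, i.e. changes one component's Grundy value g to g ⊕ X where X is the current total.
Stack A: need g' = 0⊕1 = 1. Options: 23−1→G=1, 23−6→G=1. Hits: 2.
Stack B: need g' = 1⊕1 = 0. Options: 15−1→G=0, 15−3→G=0, 15−6→G=3, 15−9→G=2. Hits: 2.

4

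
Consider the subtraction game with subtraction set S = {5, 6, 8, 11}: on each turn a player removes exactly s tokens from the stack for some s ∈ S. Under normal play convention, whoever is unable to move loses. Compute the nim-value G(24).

n :  0  1  2  3  4  5  6  7  8  9 10 11 12 13 14 15 16 17 18 19 20 21 22 23 24
G :  0  0  0  0  0  1  1  1  1  1  2  2  2  2  2  3  0  0  0  0  0  1  1  1  1

1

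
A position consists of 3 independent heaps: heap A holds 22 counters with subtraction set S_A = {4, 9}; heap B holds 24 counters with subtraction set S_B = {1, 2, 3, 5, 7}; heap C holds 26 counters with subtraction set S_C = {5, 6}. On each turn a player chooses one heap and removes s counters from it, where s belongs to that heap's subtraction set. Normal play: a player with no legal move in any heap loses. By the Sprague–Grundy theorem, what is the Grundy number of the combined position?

Heap A, S = {4, 9}:
G(0) = 0
G(1) = mex{} = 0
G(2) = mex{} = 0
G(3) = mex{} = 0
G(4) = mex{0} = 1
G(5) = mex{0} = 1
G(6) = mex{0} = 1
G(7) = mex{0} = 1
G(8) = mex{1} = 0
G(9) = mex{1,0} = 2
G(10) = mex{1,0} = 2
G(11) = mex{1,0} = 2
G(12) = mex{0,0} = 1
G(13) = mex{2,1} = 0
G(14) = mex{2,1} = 0
G(15) = mex{2,1} = 0
G(16) = mex{1,1} = 0
G(17) = mex{0,0} = 1
G(18) = mex{0,2} = 1
G(19) = mex{0,2} = 1
G(20) = mex{0,2} = 1
G(21) = mex{1,1} = 0
G(22) = mex{1,0} = 2
G_A(22) = 2.
Heap B, S = {1, 2, 3, 5, 7}:
n :  0  1  2  3  4  5  6  7  8  9 10 11 12 13 14 15 16 17 18 19 20 21 22 23 24
G :  0  1  2  3  0  1  2  3  0  1  2  3  0  1  2  3  0  1  2  3  0  1  2  3  0
G_B(24) = 0.
Heap C, S = {5, 6}:
G(0) = 0
G(1) = mex{} = 0
G(2) = mex{} = 0
G(3) = mex{} = 0
G(4) = mex{} = 0
G(5) = mex{0} = 1
G(6) = mex{0,0} = 1
G(7) = mex{0,0} = 1
G(8) = mex{0,0} = 1
G(9) = mex{0,0} = 1
G(10) = mex{1,0} = 2
G(11) = mex{1,1} = 0
G(12) = mex{1,1} = 0
G(13) = mex{1,1} = 0
G(14) = mex{1,1} = 0
G(15) = mex{2,1} = 0
G(16) = mex{0,2} = 1
G(17) = mex{0,0} = 1
G(18) = mex{0,0} = 1
G(19) = mex{0,0} = 1
G(20) = mex{0,0} = 1
G(21) = mex{1,0} = 2
G(22) = mex{1,1} = 0
G(23) = mex{1,1} = 0
G(24) = mex{1,1} = 0
G(25) = mex{1,1} = 0
G(26) = mex{2,1} = 0
G_C(26) = 0.
Combined Grundy value = 2 ⊕ 0 ⊕ 0 = 2.

2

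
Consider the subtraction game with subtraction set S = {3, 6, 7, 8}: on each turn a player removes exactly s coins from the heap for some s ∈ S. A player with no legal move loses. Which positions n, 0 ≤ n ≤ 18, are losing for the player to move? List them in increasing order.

n :  0  1  2  3  4  5  6  7  8  9 10 11 12 13 14 15 16 17 18
G :  0  0  0  1  1  1  2  2  2  3  3  0  0  0  1  1  1  2  2
P-positions are exactly the n with G(n) = 0.

0, 1, 2, 11, 12, 13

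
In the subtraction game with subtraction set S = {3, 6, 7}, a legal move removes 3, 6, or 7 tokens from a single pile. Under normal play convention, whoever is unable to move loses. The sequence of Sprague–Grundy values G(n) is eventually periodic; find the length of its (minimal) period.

n :  0  1  2  3  4  5  6  7  8  9 10 11 12 13 14 15 16 17 18 19 20 21
G :  0  0  0  1  1  1  2  2  2  3  0  0  0  1  1  1  2  2  2  3  0  0
G(n+10) = G(n) holds for n = 0,…,6 (a full window of length max(S) = 7), so the sequence is purely periodic with period 10.

10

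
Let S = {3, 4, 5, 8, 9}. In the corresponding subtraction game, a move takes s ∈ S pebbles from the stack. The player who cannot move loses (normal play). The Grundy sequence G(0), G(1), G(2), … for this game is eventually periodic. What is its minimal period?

12

G(0) = 0
G(1) = mex{} = 0
G(2) = mex{} = 0
G(3) = mex{0} = 1
G(4) = mex{0,0} = 1
G(5) = mex{0,0,0} = 1
G(6) = mex{1,0,0} = 2
G(7) = mex{1,1,0} = 2
G(8) = mex{1,1,1,0} = 2
G(9) = mex{2,1,1,0,0} = 3
G(10) = mex{2,2,1,0,0} = 3
G(11) = mex{2,2,2,1,0} = 3
G(12) = mex{3,2,2,1,1} = 0
G(13) = mex{3,3,2,1,1} = 0
G(14) = mex{3,3,3,2,1} = 0
G(15) = mex{0,3,3,2,2} = 1
G(16) = mex{0,0,3,2,2} = 1
G(17) = mex{0,0,0,3,2} = 1
G(18) = mex{1,0,0,3,3} = 2
G(19) = mex{1,1,0,3,3} = 2
G(20) = mex{1,1,1,0,3} = 2
G(21) = mex{2,1,1,0,0} = 3
G(22) = mex{2,2,1,0,0} = 3
G(23) = mex{2,2,2,1,0} = 3
G(24) = mex{3,2,2,1,1} = 0
G(25) = mex{3,3,2,1,1} = 0
G(n+12) = G(n) holds for n = 0,…,8 (a full window of length max(S) = 9), so the sequence is purely periodic with period 12.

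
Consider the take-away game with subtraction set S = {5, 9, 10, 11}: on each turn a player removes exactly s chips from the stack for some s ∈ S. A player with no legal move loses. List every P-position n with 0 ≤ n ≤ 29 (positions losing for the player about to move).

0, 1, 2, 3, 4, 16, 17, 18, 19, 20

G(0) = 0
G(1) = mex{} = 0
G(2) = mex{} = 0
G(3) = mex{} = 0
G(4) = mex{} = 0
G(5) = mex{0} = 1
G(6) = mex{0} = 1
G(7) = mex{0} = 1
G(8) = mex{0} = 1
G(9) = mex{0,0} = 1
G(10) = mex{1,0,0} = 2
G(11) = mex{1,0,0,0} = 2
G(12) = mex{1,0,0,0} = 2
G(13) = mex{1,0,0,0} = 2
G(14) = mex{1,1,0,0} = 2
G(15) = mex{2,1,1,0} = 3
G(16) = mex{2,1,1,1} = 0
G(17) = mex{2,1,1,1} = 0
G(18) = mex{2,1,1,1} = 0
G(19) = mex{2,2,1,1} = 0
G(20) = mex{3,2,2,1} = 0
G(21) = mex{0,2,2,2} = 1
G(22) = mex{0,2,2,2} = 1
G(23) = mex{0,2,2,2} = 1
G(24) = mex{0,3,2,2} = 1
G(25) = mex{0,0,3,2} = 1
G(26) = mex{1,0,0,3} = 2
G(27) = mex{1,0,0,0} = 2
G(28) = mex{1,0,0,0} = 2
G(29) = mex{1,0,0,0} = 2
P-positions are exactly the n with G(n) = 0.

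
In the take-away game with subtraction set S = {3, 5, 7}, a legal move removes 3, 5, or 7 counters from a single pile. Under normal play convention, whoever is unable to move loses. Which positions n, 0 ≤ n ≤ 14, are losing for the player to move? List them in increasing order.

n :  0  1  2  3  4  5  6  7  8  9 10 11 12 13 14
G :  0  0  0  1  1  1  2  2  2  3  0  0  0  1  1
P-positions are exactly the n with G(n) = 0.

0, 1, 2, 10, 11, 12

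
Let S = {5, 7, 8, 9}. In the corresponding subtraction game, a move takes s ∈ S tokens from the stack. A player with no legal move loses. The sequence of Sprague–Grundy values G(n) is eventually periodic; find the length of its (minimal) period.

G(0) = 0
G(1) = mex{} = 0
G(2) = mex{} = 0
G(3) = mex{} = 0
G(4) = mex{} = 0
G(5) = mex{0} = 1
G(6) = mex{0} = 1
G(7) = mex{0,0} = 1
G(8) = mex{0,0,0} = 1
G(9) = mex{0,0,0,0} = 1
G(10) = mex{1,0,0,0} = 2
G(11) = mex{1,0,0,0} = 2
G(12) = mex{1,1,0,0} = 2
G(13) = mex{1,1,1,0} = 2
G(14) = mex{1,1,1,1} = 0
G(15) = mex{2,1,1,1} = 0
G(16) = mex{2,1,1,1} = 0
G(17) = mex{2,2,1,1} = 0
G(18) = mex{2,2,2,1} = 0
G(19) = mex{0,2,2,2} = 1
G(20) = mex{0,2,2,2} = 1
G(21) = mex{0,0,2,2} = 1
G(22) = mex{0,0,0,2} = 1
G(23) = mex{0,0,0,0} = 1
G(24) = mex{1,0,0,0} = 2
G(25) = mex{1,0,0,0} = 2
G(26) = mex{1,1,0,0} = 2
G(27) = mex{1,1,1,0} = 2
G(28) = mex{1,1,1,1} = 0
G(29) = mex{2,1,1,1} = 0
G(n+14) = G(n) holds for n = 0,…,8 (a full window of length max(S) = 9), so the sequence is purely periodic with period 14.

14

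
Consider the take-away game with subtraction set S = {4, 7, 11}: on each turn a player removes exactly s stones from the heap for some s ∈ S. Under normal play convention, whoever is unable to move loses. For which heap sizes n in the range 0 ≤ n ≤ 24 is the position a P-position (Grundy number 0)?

0, 1, 2, 3, 15, 16, 17, 18

G(0) = 0
G(1) = mex{} = 0
G(2) = mex{} = 0
G(3) = mex{} = 0
G(4) = mex{0} = 1
G(5) = mex{0} = 1
G(6) = mex{0} = 1
G(7) = mex{0,0} = 1
G(8) = mex{1,0} = 2
G(9) = mex{1,0} = 2
G(10) = mex{1,0} = 2
G(11) = mex{1,1,0} = 2
G(12) = mex{2,1,0} = 3
G(13) = mex{2,1,0} = 3
G(14) = mex{2,1,0} = 3
G(15) = mex{2,2,1} = 0
G(16) = mex{3,2,1} = 0
G(17) = mex{3,2,1} = 0
G(18) = mex{3,2,1} = 0
G(19) = mex{0,3,2} = 1
G(20) = mex{0,3,2} = 1
G(21) = mex{0,3,2} = 1
G(22) = mex{0,0,2} = 1
G(23) = mex{1,0,3} = 2
G(24) = mex{1,0,3} = 2
P-positions are exactly the n with G(n) = 0.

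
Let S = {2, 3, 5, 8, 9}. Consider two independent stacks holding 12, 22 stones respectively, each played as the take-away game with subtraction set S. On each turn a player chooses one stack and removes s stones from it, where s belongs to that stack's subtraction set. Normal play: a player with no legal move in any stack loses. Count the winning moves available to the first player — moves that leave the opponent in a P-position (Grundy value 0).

1

All stacks use S = {2, 3, 5, 8, 9}:
n :  0  1  2  3  4  5  6  7  8  9 10 11 12 13 14 15 16 17 18 19 20 21 22
G :  0  0  1  1  2  2  3  0  4  1  3  0  4  1  5  2  2  0  0  1  1  3  2
Stack A: G(12) = 4.
Stack B: G(22) = 2.
Combined Grundy value = 4 ⊕ 2 = 6.
A winning move leaves total XOR = 0, i.e. changes one component's Grundy value g to g ⊕ X where X is the current total.
Stack A: need g' = 4⊕6 = 2. Options: 12−2→G=3, 12−3→G=1, 12−5→G=0, 12−8→G=2, 12−9→G=1. Hits: 1.
Stack B: need g' = 2⊕6 = 4. Options: 22−2→G=1, 22−3→G=1, 22−5→G=0, 22−8→G=5, 22−9→G=1. Hits: 0.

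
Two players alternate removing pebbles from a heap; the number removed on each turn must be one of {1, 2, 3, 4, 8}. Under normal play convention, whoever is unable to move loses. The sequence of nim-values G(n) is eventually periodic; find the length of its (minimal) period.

G(0) = 0
G(1) = mex{0} = 1
G(2) = mex{1,0} = 2
G(3) = mex{2,1,0} = 3
G(4) = mex{3,2,1,0} = 4
G(5) = mex{4,3,2,1} = 0
G(6) = mex{0,4,3,2} = 1
G(7) = mex{1,0,4,3} = 2
G(8) = mex{2,1,0,4,0} = 3
G(9) = mex{3,2,1,0,1} = 4
G(10) = mex{4,3,2,1,2} = 0
G(11) = mex{0,4,3,2,3} = 1
G(12) = mex{1,0,4,3,4} = 2
G(13) = mex{2,1,0,4,0} = 3
G(14) = mex{3,2,1,0,1} = 4
G(n+5) = G(n) holds for n = 0,…,7 (a full window of length max(S) = 8), so the sequence is purely periodic with period 5.

5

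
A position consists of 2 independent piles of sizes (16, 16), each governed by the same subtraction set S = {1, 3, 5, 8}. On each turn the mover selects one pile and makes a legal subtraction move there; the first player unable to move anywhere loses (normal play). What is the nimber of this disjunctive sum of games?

All piles use S = {1, 3, 5, 8}:
n :  0  1  2  3  4  5  6  7  8  9 10 11 12 13 14 15 16
G :  0  1  0  1  0  1  0  1  2  3  2  3  2  0  1  0  1
Pile A: G(16) = 1.
Pile B: G(16) = 1.
Combined Grundy value = 1 ⊕ 1 = 0.

0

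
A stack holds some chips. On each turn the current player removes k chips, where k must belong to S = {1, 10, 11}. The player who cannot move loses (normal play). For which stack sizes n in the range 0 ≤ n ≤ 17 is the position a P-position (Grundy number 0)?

G(0) = 0
G(1) = mex{0} = 1
G(2) = mex{1} = 0
G(3) = mex{0} = 1
G(4) = mex{1} = 0
G(5) = mex{0} = 1
G(6) = mex{1} = 0
G(7) = mex{0} = 1
G(8) = mex{1} = 0
G(9) = mex{0} = 1
G(10) = mex{1,0} = 2
G(11) = mex{2,1,0} = 3
G(12) = mex{3,0,1} = 2
G(13) = mex{2,1,0} = 3
G(14) = mex{3,0,1} = 2
G(15) = mex{2,1,0} = 3
G(16) = mex{3,0,1} = 2
G(17) = mex{2,1,0} = 3
P-positions are exactly the n with G(n) = 0.

0, 2, 4, 6, 8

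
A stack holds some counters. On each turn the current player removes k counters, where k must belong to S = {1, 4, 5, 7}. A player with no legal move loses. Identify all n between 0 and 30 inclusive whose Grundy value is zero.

n :  0  1  2  3  4  5  6  7  8  9 10 11 12 13 14 15 16 17 18 19 20 21 22 23 24 25 26 27 28 29 30
G :  0  1  0  1  2  3  2  3  0  1  0  1  2  3  2  3  0  1  0  1  2  3  2  3  0  1  0  1  2  3  2
P-positions are exactly the n with G(n) = 0.

0, 2, 8, 10, 16, 18, 24, 26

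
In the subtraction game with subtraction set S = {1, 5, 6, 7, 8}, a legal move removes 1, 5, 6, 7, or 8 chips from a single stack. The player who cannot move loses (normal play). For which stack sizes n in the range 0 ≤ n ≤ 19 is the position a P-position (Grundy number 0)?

0, 2, 4, 13, 15, 17

G(0) = 0
G(1) = mex{0} = 1
G(2) = mex{1} = 0
G(3) = mex{0} = 1
G(4) = mex{1} = 0
G(5) = mex{0,0} = 1
G(6) = mex{1,1,0} = 2
G(7) = mex{2,0,1,0} = 3
G(8) = mex{3,1,0,1,0} = 2
G(9) = mex{2,0,1,0,1} = 3
G(10) = mex{3,1,0,1,0} = 2
G(11) = mex{2,2,1,0,1} = 3
G(12) = mex{3,3,2,1,0} = 4
G(13) = mex{4,2,3,2,1} = 0
G(14) = mex{0,3,2,3,2} = 1
G(15) = mex{1,2,3,2,3} = 0
G(16) = mex{0,3,2,3,2} = 1
G(17) = mex{1,4,3,2,3} = 0
G(18) = mex{0,0,4,3,2} = 1
G(19) = mex{1,1,0,4,3} = 2
P-positions are exactly the n with G(n) = 0.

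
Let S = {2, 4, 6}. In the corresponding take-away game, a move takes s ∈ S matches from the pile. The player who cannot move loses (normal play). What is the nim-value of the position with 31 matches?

G(0) = 0
G(1) = mex{} = 0
G(2) = mex{0} = 1
G(3) = mex{0} = 1
G(4) = mex{1,0} = 2
G(5) = mex{1,0} = 2
G(6) = mex{2,1,0} = 3
G(7) = mex{2,1,0} = 3
G(8) = mex{3,2,1} = 0
G(9) = mex{3,2,1} = 0
G(10) = mex{0,3,2} = 1
G(11) = mex{0,3,2} = 1
G(12) = mex{1,0,3} = 2
G(13) = mex{1,0,3} = 2
G(14) = mex{2,1,0} = 3
G(15) = mex{2,1,0} = 3
G(16) = mex{3,2,1} = 0
G(17) = mex{3,2,1} = 0
G(18) = mex{0,3,2} = 1
G(19) = mex{0,3,2} = 1
G(20) = mex{1,0,3} = 2
G(21) = mex{1,0,3} = 2
G(22) = mex{2,1,0} = 3
G(23) = mex{2,1,0} = 3
G(24) = mex{3,2,1} = 0
G(25) = mex{3,2,1} = 0
G(26) = mex{0,3,2} = 1
G(27) = mex{0,3,2} = 1
G(28) = mex{1,0,3} = 2
G(29) = mex{1,0,3} = 2
G(30) = mex{2,1,0} = 3
G(31) = mex{2,1,0} = 3

3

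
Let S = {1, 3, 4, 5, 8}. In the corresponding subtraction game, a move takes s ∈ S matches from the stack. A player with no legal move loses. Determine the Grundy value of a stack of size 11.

G(0) = 0
G(1) = mex{0} = 1
G(2) = mex{1} = 0
G(3) = mex{0,0} = 1
G(4) = mex{1,1,0} = 2
G(5) = mex{2,0,1,0} = 3
G(6) = mex{3,1,0,1} = 2
G(7) = mex{2,2,1,0} = 3
G(8) = mex{3,3,2,1,0} = 4
G(9) = mex{4,2,3,2,1} = 0
G(10) = mex{0,3,2,3,0} = 1
G(11) = mex{1,4,3,2,1} = 0

0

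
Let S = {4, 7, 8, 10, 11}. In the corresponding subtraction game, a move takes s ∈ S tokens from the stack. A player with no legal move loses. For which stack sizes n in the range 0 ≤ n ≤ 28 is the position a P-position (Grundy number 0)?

0, 1, 2, 3, 15, 16, 17, 18

G(0) = 0
G(1) = mex{} = 0
G(2) = mex{} = 0
G(3) = mex{} = 0
G(4) = mex{0} = 1
G(5) = mex{0} = 1
G(6) = mex{0} = 1
G(7) = mex{0,0} = 1
G(8) = mex{1,0,0} = 2
G(9) = mex{1,0,0} = 2
G(10) = mex{1,0,0,0} = 2
G(11) = mex{1,1,0,0,0} = 2
G(12) = mex{2,1,1,0,0} = 3
G(13) = mex{2,1,1,0,0} = 3
G(14) = mex{2,1,1,1,0} = 3
G(15) = mex{2,2,1,1,1} = 0
G(16) = mex{3,2,2,1,1} = 0
G(17) = mex{3,2,2,1,1} = 0
G(18) = mex{3,2,2,2,1} = 0
G(19) = mex{0,3,2,2,2} = 1
G(20) = mex{0,3,3,2,2} = 1
G(21) = mex{0,3,3,2,2} = 1
G(22) = mex{0,0,3,3,2} = 1
G(23) = mex{1,0,0,3,3} = 2
G(24) = mex{1,0,0,3,3} = 2
G(25) = mex{1,0,0,0,3} = 2
G(26) = mex{1,1,0,0,0} = 2
G(27) = mex{2,1,1,0,0} = 3
G(28) = mex{2,1,1,0,0} = 3
P-positions are exactly the n with G(n) = 0.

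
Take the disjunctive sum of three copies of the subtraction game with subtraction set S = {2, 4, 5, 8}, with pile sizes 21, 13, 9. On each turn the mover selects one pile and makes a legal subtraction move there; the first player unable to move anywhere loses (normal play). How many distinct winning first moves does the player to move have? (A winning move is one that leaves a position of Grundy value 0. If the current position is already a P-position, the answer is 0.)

All piles use S = {2, 4, 5, 8}:
n :  0  1  2  3  4  5  6  7  8  9 10 11 12 13 14 15 16 17 18 19 20 21
G :  0  0  1  1  2  2  3  0  4  1  0  2  1  0  2  1  0  2  1  0  2  1
Pile A: G(21) = 1.
Pile B: G(13) = 0.
Pile C: G(9) = 1.
Combined Grundy value = 1 ⊕ 0 ⊕ 1 = 0.
A winning move leaves total XOR = 0, i.e. changes one component's Grundy value g to g ⊕ X where X is the current total.
Pile A: target g' = 1⊕0 = 1, but every legal move changes the Grundy value (mex property), so 0 moves.
Pile B: target g' = 0⊕0 = 0, but every legal move changes the Grundy value (mex property), so 0 moves.
Pile C: target g' = 1⊕0 = 1, but every legal move changes the Grundy value (mex property), so 0 moves.

0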